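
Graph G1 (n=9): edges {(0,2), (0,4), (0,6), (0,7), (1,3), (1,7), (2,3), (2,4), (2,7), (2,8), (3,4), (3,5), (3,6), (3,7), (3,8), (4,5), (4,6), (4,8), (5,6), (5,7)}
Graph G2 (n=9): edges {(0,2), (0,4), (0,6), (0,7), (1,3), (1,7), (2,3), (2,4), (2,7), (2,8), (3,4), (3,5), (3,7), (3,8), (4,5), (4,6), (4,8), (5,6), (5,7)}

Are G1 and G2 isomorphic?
No, not isomorphic

The graphs are NOT isomorphic.

Counting edges: G1 has 20 edge(s); G2 has 19 edge(s).
Edge count is an isomorphism invariant (a bijection on vertices induces a bijection on edges), so differing edge counts rule out isomorphism.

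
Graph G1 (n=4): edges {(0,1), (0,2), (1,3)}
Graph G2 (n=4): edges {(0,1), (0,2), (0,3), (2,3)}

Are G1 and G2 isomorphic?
No, not isomorphic

The graphs are NOT isomorphic.

Counting triangles (3-cliques): G1 has 0, G2 has 1.
Triangle count is an isomorphism invariant, so differing triangle counts rule out isomorphism.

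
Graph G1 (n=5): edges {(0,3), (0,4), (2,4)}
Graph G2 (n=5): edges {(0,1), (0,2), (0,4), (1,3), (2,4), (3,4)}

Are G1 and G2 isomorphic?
No, not isomorphic

The graphs are NOT isomorphic.

Counting triangles (3-cliques): G1 has 0, G2 has 1.
Triangle count is an isomorphism invariant, so differing triangle counts rule out isomorphism.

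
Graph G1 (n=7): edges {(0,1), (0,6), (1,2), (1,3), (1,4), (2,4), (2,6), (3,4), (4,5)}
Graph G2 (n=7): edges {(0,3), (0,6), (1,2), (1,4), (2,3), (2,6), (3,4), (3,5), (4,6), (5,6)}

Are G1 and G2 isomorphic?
No, not isomorphic

The graphs are NOT isomorphic.

Degrees in G1: deg(0)=2, deg(1)=4, deg(2)=3, deg(3)=2, deg(4)=4, deg(5)=1, deg(6)=2.
Sorted degree sequence of G1: [4, 4, 3, 2, 2, 2, 1].
Degrees in G2: deg(0)=2, deg(1)=2, deg(2)=3, deg(3)=4, deg(4)=3, deg(5)=2, deg(6)=4.
Sorted degree sequence of G2: [4, 4, 3, 3, 2, 2, 2].
The (sorted) degree sequence is an isomorphism invariant, so since G1 and G2 have different degree sequences they cannot be isomorphic.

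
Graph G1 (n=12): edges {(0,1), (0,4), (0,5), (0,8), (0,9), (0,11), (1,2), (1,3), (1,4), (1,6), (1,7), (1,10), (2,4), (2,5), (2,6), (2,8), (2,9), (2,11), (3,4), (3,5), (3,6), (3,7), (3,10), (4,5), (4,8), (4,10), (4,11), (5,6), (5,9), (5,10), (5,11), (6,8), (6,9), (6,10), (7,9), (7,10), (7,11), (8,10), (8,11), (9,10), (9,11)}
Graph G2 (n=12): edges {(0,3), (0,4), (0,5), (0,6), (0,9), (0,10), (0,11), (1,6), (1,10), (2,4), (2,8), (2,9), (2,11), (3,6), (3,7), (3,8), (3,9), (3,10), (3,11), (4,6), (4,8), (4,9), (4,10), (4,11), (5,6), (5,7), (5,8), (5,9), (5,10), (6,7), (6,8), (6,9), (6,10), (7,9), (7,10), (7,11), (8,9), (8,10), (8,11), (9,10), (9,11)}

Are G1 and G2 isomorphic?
No, not isomorphic

The graphs are NOT isomorphic.

Degrees in G1: deg(0)=6, deg(1)=7, deg(2)=7, deg(3)=6, deg(4)=8, deg(5)=8, deg(6)=7, deg(7)=5, deg(8)=6, deg(9)=7, deg(10)=8, deg(11)=7.
Sorted degree sequence of G1: [8, 8, 8, 7, 7, 7, 7, 7, 6, 6, 6, 5].
Degrees in G2: deg(0)=7, deg(1)=2, deg(2)=4, deg(3)=7, deg(4)=7, deg(5)=6, deg(6)=9, deg(7)=6, deg(8)=8, deg(9)=10, deg(10)=9, deg(11)=7.
Sorted degree sequence of G2: [10, 9, 9, 8, 7, 7, 7, 7, 6, 6, 4, 2].
The (sorted) degree sequence is an isomorphism invariant, so since G1 and G2 have different degree sequences they cannot be isomorphic.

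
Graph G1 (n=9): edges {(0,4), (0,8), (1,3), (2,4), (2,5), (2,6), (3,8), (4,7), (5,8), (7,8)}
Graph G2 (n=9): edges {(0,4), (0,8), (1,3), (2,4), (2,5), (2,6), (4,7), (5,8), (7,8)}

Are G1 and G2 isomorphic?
No, not isomorphic

The graphs are NOT isomorphic.

Counting edges: G1 has 10 edge(s); G2 has 9 edge(s).
Edge count is an isomorphism invariant (a bijection on vertices induces a bijection on edges), so differing edge counts rule out isomorphism.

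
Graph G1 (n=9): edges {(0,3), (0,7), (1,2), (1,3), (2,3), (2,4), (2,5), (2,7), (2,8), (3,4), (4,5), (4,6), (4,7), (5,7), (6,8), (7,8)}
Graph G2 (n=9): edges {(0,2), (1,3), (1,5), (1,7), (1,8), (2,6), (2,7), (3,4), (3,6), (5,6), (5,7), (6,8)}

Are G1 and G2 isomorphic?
No, not isomorphic

The graphs are NOT isomorphic.

Counting triangles (3-cliques): G1 has 7, G2 has 1.
Triangle count is an isomorphism invariant, so differing triangle counts rule out isomorphism.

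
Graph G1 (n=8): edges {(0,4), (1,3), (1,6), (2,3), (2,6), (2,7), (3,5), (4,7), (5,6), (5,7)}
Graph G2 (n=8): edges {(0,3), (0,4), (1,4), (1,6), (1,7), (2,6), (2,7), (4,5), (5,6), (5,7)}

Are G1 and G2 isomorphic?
Yes, isomorphic

The graphs are isomorphic.
One valid mapping φ: V(G1) → V(G2): 0→3, 1→2, 2→5, 3→7, 4→0, 5→1, 6→6, 7→4

Verify φ preserves adjacency — for each edge of G1, its image is an edge of G2:
  (0,4) → (φ(0),φ(4)) = (0,3) ∈ E(G2) ✓
  (1,3) → (φ(1),φ(3)) = (2,7) ∈ E(G2) ✓
  (1,6) → (φ(1),φ(6)) = (2,6) ∈ E(G2) ✓
  (2,3) → (φ(2),φ(3)) = (5,7) ∈ E(G2) ✓
  (2,6) → (φ(2),φ(6)) = (5,6) ∈ E(G2) ✓
  (2,7) → (φ(2),φ(7)) = (4,5) ∈ E(G2) ✓
  (3,5) → (φ(3),φ(5)) = (1,7) ∈ E(G2) ✓
  (4,7) → (φ(4),φ(7)) = (0,4) ∈ E(G2) ✓
  (5,6) → (φ(5),φ(6)) = (1,6) ∈ E(G2) ✓
  (5,7) → (φ(5),φ(7)) = (1,4) ∈ E(G2) ✓
All 10 edges of G1 map to edges of G2, and |E(G1)| = |E(G2)| = 10, so φ is a bijection on edges as well as vertices. Hence G1 ≅ G2.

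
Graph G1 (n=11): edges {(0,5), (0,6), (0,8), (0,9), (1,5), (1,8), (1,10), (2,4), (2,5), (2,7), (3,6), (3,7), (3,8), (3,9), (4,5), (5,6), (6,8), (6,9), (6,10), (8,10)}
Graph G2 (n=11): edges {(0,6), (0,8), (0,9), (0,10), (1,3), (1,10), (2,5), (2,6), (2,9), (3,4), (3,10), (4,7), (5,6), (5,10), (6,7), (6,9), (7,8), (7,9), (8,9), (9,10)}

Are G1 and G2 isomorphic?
Yes, isomorphic

The graphs are isomorphic.
One valid mapping φ: V(G1) → V(G2): 0→0, 1→5, 2→3, 3→7, 4→1, 5→10, 6→9, 7→4, 8→6, 9→8, 10→2

Verify φ preserves adjacency — for each edge of G1, its image is an edge of G2:
  (0,5) → (φ(0),φ(5)) = (0,10) ∈ E(G2) ✓
  (0,6) → (φ(0),φ(6)) = (0,9) ∈ E(G2) ✓
  (0,8) → (φ(0),φ(8)) = (0,6) ∈ E(G2) ✓
  (0,9) → (φ(0),φ(9)) = (0,8) ∈ E(G2) ✓
  (1,5) → (φ(1),φ(5)) = (5,10) ∈ E(G2) ✓
  (1,8) → (φ(1),φ(8)) = (5,6) ∈ E(G2) ✓
  (1,10) → (φ(1),φ(10)) = (2,5) ∈ E(G2) ✓
  (2,4) → (φ(2),φ(4)) = (1,3) ∈ E(G2) ✓
  (2,5) → (φ(2),φ(5)) = (3,10) ∈ E(G2) ✓
  (2,7) → (φ(2),φ(7)) = (3,4) ∈ E(G2) ✓
  (3,6) → (φ(3),φ(6)) = (7,9) ∈ E(G2) ✓
  (3,7) → (φ(3),φ(7)) = (4,7) ∈ E(G2) ✓
  (3,8) → (φ(3),φ(8)) = (6,7) ∈ E(G2) ✓
  (3,9) → (φ(3),φ(9)) = (7,8) ∈ E(G2) ✓
  (4,5) → (φ(4),φ(5)) = (1,10) ∈ E(G2) ✓
  (5,6) → (φ(5),φ(6)) = (9,10) ∈ E(G2) ✓
  (6,8) → (φ(6),φ(8)) = (6,9) ∈ E(G2) ✓
  (6,9) → (φ(6),φ(9)) = (8,9) ∈ E(G2) ✓
  (6,10) → (φ(6),φ(10)) = (2,9) ∈ E(G2) ✓
  (8,10) → (φ(8),φ(10)) = (2,6) ∈ E(G2) ✓
All 20 edges of G1 map to edges of G2, and |E(G1)| = |E(G2)| = 20, so φ is a bijection on edges as well as vertices. Hence G1 ≅ G2.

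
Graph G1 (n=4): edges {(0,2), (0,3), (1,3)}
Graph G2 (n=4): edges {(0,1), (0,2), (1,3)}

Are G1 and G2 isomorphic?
Yes, isomorphic

The graphs are isomorphic.
One valid mapping φ: V(G1) → V(G2): 0→1, 1→2, 2→3, 3→0

Verify φ preserves adjacency — for each edge of G1, its image is an edge of G2:
  (0,2) → (φ(0),φ(2)) = (1,3) ∈ E(G2) ✓
  (0,3) → (φ(0),φ(3)) = (0,1) ∈ E(G2) ✓
  (1,3) → (φ(1),φ(3)) = (0,2) ∈ E(G2) ✓
All 3 edges of G1 map to edges of G2, and |E(G1)| = |E(G2)| = 3, so φ is a bijection on edges as well as vertices. Hence G1 ≅ G2.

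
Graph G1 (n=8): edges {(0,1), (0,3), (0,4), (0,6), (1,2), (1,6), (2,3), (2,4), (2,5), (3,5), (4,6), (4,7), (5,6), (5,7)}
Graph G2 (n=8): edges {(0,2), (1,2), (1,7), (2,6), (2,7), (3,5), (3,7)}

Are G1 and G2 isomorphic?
No, not isomorphic

The graphs are NOT isomorphic.

Connected components of G1: 1 component(s) with vertex sets [[0, 1, 2, 3, 4, 5, 6, 7]], sizes [8].
Connected components of G2: 2 component(s) with vertex sets [[4], [0, 1, 2, 3, 5, 6, 7]], sizes [1, 7].
The number of connected components (and the multiset of component sizes) is an isomorphism invariant — an isomorphism maps each component of G1 bijectively onto a component of G2. Since G1 has 1 component(s) and G2 has 2, they cannot be isomorphic.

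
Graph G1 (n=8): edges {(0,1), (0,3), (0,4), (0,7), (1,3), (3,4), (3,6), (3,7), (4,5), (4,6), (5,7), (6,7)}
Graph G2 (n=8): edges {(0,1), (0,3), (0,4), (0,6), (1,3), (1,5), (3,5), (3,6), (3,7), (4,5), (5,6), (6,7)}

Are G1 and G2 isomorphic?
Yes, isomorphic

The graphs are isomorphic.
One valid mapping φ: V(G1) → V(G2): 0→6, 1→7, 2→2, 3→3, 4→0, 5→4, 6→1, 7→5

Verify φ preserves adjacency — for each edge of G1, its image is an edge of G2:
  (0,1) → (φ(0),φ(1)) = (6,7) ∈ E(G2) ✓
  (0,3) → (φ(0),φ(3)) = (3,6) ∈ E(G2) ✓
  (0,4) → (φ(0),φ(4)) = (0,6) ∈ E(G2) ✓
  (0,7) → (φ(0),φ(7)) = (5,6) ∈ E(G2) ✓
  (1,3) → (φ(1),φ(3)) = (3,7) ∈ E(G2) ✓
  (3,4) → (φ(3),φ(4)) = (0,3) ∈ E(G2) ✓
  (3,6) → (φ(3),φ(6)) = (1,3) ∈ E(G2) ✓
  (3,7) → (φ(3),φ(7)) = (3,5) ∈ E(G2) ✓
  (4,5) → (φ(4),φ(5)) = (0,4) ∈ E(G2) ✓
  (4,6) → (φ(4),φ(6)) = (0,1) ∈ E(G2) ✓
  (5,7) → (φ(5),φ(7)) = (4,5) ∈ E(G2) ✓
  (6,7) → (φ(6),φ(7)) = (1,5) ∈ E(G2) ✓
All 12 edges of G1 map to edges of G2, and |E(G1)| = |E(G2)| = 12, so φ is a bijection on edges as well as vertices. Hence G1 ≅ G2.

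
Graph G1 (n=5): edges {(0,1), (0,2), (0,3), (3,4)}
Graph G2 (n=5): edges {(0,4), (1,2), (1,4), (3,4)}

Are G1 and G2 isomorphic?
Yes, isomorphic

The graphs are isomorphic.
One valid mapping φ: V(G1) → V(G2): 0→4, 1→3, 2→0, 3→1, 4→2

Verify φ preserves adjacency — for each edge of G1, its image is an edge of G2:
  (0,1) → (φ(0),φ(1)) = (3,4) ∈ E(G2) ✓
  (0,2) → (φ(0),φ(2)) = (0,4) ∈ E(G2) ✓
  (0,3) → (φ(0),φ(3)) = (1,4) ∈ E(G2) ✓
  (3,4) → (φ(3),φ(4)) = (1,2) ∈ E(G2) ✓
All 4 edges of G1 map to edges of G2, and |E(G1)| = |E(G2)| = 4, so φ is a bijection on edges as well as vertices. Hence G1 ≅ G2.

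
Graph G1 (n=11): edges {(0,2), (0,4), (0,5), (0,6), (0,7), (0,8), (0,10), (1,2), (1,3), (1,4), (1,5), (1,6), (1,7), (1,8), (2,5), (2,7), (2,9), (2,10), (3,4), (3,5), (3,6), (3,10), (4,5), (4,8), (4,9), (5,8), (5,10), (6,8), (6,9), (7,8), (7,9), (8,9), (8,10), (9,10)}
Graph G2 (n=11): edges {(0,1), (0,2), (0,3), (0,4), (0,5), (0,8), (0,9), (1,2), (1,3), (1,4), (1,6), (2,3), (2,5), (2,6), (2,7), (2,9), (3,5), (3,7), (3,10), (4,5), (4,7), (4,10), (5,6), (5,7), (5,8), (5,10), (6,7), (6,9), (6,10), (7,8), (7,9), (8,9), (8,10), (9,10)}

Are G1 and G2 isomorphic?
Yes, isomorphic

The graphs are isomorphic.
One valid mapping φ: V(G1) → V(G2): 0→7, 1→0, 2→9, 3→1, 4→3, 5→2, 6→4, 7→8, 8→5, 9→10, 10→6

Verify φ preserves adjacency — for each edge of G1, its image is an edge of G2:
  (0,2) → (φ(0),φ(2)) = (7,9) ∈ E(G2) ✓
  (0,4) → (φ(0),φ(4)) = (3,7) ∈ E(G2) ✓
  (0,5) → (φ(0),φ(5)) = (2,7) ∈ E(G2) ✓
  (0,6) → (φ(0),φ(6)) = (4,7) ∈ E(G2) ✓
  (0,7) → (φ(0),φ(7)) = (7,8) ∈ E(G2) ✓
  (0,8) → (φ(0),φ(8)) = (5,7) ∈ E(G2) ✓
  (0,10) → (φ(0),φ(10)) = (6,7) ∈ E(G2) ✓
  (1,2) → (φ(1),φ(2)) = (0,9) ∈ E(G2) ✓
  (1,3) → (φ(1),φ(3)) = (0,1) ∈ E(G2) ✓
  (1,4) → (φ(1),φ(4)) = (0,3) ∈ E(G2) ✓
  (1,5) → (φ(1),φ(5)) = (0,2) ∈ E(G2) ✓
  (1,6) → (φ(1),φ(6)) = (0,4) ∈ E(G2) ✓
  (1,7) → (φ(1),φ(7)) = (0,8) ∈ E(G2) ✓
  (1,8) → (φ(1),φ(8)) = (0,5) ∈ E(G2) ✓
  (2,5) → (φ(2),φ(5)) = (2,9) ∈ E(G2) ✓
  (2,7) → (φ(2),φ(7)) = (8,9) ∈ E(G2) ✓
  (2,9) → (φ(2),φ(9)) = (9,10) ∈ E(G2) ✓
  (2,10) → (φ(2),φ(10)) = (6,9) ∈ E(G2) ✓
  (3,4) → (φ(3),φ(4)) = (1,3) ∈ E(G2) ✓
  (3,5) → (φ(3),φ(5)) = (1,2) ∈ E(G2) ✓
  (3,6) → (φ(3),φ(6)) = (1,4) ∈ E(G2) ✓
  (3,10) → (φ(3),φ(10)) = (1,6) ∈ E(G2) ✓
  (4,5) → (φ(4),φ(5)) = (2,3) ∈ E(G2) ✓
  (4,8) → (φ(4),φ(8)) = (3,5) ∈ E(G2) ✓
  (4,9) → (φ(4),φ(9)) = (3,10) ∈ E(G2) ✓
  (5,8) → (φ(5),φ(8)) = (2,5) ∈ E(G2) ✓
  (5,10) → (φ(5),φ(10)) = (2,6) ∈ E(G2) ✓
  (6,8) → (φ(6),φ(8)) = (4,5) ∈ E(G2) ✓
  (6,9) → (φ(6),φ(9)) = (4,10) ∈ E(G2) ✓
  (7,8) → (φ(7),φ(8)) = (5,8) ∈ E(G2) ✓
  (7,9) → (φ(7),φ(9)) = (8,10) ∈ E(G2) ✓
  (8,9) → (φ(8),φ(9)) = (5,10) ∈ E(G2) ✓
  (8,10) → (φ(8),φ(10)) = (5,6) ∈ E(G2) ✓
  (9,10) → (φ(9),φ(10)) = (6,10) ∈ E(G2) ✓
All 34 edges of G1 map to edges of G2, and |E(G1)| = |E(G2)| = 34, so φ is a bijection on edges as well as vertices. Hence G1 ≅ G2.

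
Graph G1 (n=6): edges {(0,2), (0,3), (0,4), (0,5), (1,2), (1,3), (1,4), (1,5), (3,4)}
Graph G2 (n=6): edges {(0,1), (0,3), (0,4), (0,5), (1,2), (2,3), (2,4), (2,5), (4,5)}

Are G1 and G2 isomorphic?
Yes, isomorphic

The graphs are isomorphic.
One valid mapping φ: V(G1) → V(G2): 0→2, 1→0, 2→3, 3→4, 4→5, 5→1

Verify φ preserves adjacency — for each edge of G1, its image is an edge of G2:
  (0,2) → (φ(0),φ(2)) = (2,3) ∈ E(G2) ✓
  (0,3) → (φ(0),φ(3)) = (2,4) ∈ E(G2) ✓
  (0,4) → (φ(0),φ(4)) = (2,5) ∈ E(G2) ✓
  (0,5) → (φ(0),φ(5)) = (1,2) ∈ E(G2) ✓
  (1,2) → (φ(1),φ(2)) = (0,3) ∈ E(G2) ✓
  (1,3) → (φ(1),φ(3)) = (0,4) ∈ E(G2) ✓
  (1,4) → (φ(1),φ(4)) = (0,5) ∈ E(G2) ✓
  (1,5) → (φ(1),φ(5)) = (0,1) ∈ E(G2) ✓
  (3,4) → (φ(3),φ(4)) = (4,5) ∈ E(G2) ✓
All 9 edges of G1 map to edges of G2, and |E(G1)| = |E(G2)| = 9, so φ is a bijection on edges as well as vertices. Hence G1 ≅ G2.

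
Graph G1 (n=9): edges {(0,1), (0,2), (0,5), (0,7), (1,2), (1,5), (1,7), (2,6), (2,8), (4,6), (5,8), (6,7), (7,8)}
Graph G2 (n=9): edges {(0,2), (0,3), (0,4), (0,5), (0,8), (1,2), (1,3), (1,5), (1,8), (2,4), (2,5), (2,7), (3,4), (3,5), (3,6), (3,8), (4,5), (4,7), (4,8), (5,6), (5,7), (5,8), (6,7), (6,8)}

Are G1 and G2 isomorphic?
No, not isomorphic

The graphs are NOT isomorphic.

Counting triangles (3-cliques): G1 has 3, G2 has 24.
Triangle count is an isomorphism invariant, so differing triangle counts rule out isomorphism.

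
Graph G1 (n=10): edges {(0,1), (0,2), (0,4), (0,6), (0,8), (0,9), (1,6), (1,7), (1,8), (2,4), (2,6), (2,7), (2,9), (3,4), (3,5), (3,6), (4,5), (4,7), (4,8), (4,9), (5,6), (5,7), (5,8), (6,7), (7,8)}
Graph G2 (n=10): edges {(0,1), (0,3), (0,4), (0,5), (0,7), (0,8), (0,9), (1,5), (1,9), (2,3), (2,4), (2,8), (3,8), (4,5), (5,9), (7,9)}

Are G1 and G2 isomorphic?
No, not isomorphic

The graphs are NOT isomorphic.

Connected components of G1: 1 component(s) with vertex sets [[0, 1, 2, 3, 4, 5, 6, 7, 8, 9]], sizes [10].
Connected components of G2: 2 component(s) with vertex sets [[6], [0, 1, 2, 3, 4, 5, 7, 8, 9]], sizes [1, 9].
The number of connected components (and the multiset of component sizes) is an isomorphism invariant — an isomorphism maps each component of G1 bijectively onto a component of G2. Since G1 has 1 component(s) and G2 has 2, they cannot be isomorphic.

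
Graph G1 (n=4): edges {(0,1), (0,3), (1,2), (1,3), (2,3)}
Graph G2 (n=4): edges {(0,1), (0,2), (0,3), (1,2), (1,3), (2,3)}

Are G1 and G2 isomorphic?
No, not isomorphic

The graphs are NOT isomorphic.

Counting edges: G1 has 5 edge(s); G2 has 6 edge(s).
Edge count is an isomorphism invariant (a bijection on vertices induces a bijection on edges), so differing edge counts rule out isomorphism.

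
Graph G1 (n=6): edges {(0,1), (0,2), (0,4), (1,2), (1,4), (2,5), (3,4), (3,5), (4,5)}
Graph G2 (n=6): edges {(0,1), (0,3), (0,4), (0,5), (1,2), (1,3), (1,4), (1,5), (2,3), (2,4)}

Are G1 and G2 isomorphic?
No, not isomorphic

The graphs are NOT isomorphic.

Degrees in G1: deg(0)=3, deg(1)=3, deg(2)=3, deg(3)=2, deg(4)=4, deg(5)=3.
Sorted degree sequence of G1: [4, 3, 3, 3, 3, 2].
Degrees in G2: deg(0)=4, deg(1)=5, deg(2)=3, deg(3)=3, deg(4)=3, deg(5)=2.
Sorted degree sequence of G2: [5, 4, 3, 3, 3, 2].
The (sorted) degree sequence is an isomorphism invariant, so since G1 and G2 have different degree sequences they cannot be isomorphic.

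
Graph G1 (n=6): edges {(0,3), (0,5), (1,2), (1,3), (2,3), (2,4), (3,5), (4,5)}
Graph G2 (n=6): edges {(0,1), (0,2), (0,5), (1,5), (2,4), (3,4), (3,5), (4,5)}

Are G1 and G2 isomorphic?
Yes, isomorphic

The graphs are isomorphic.
One valid mapping φ: V(G1) → V(G2): 0→3, 1→1, 2→0, 3→5, 4→2, 5→4

Verify φ preserves adjacency — for each edge of G1, its image is an edge of G2:
  (0,3) → (φ(0),φ(3)) = (3,5) ∈ E(G2) ✓
  (0,5) → (φ(0),φ(5)) = (3,4) ∈ E(G2) ✓
  (1,2) → (φ(1),φ(2)) = (0,1) ∈ E(G2) ✓
  (1,3) → (φ(1),φ(3)) = (1,5) ∈ E(G2) ✓
  (2,3) → (φ(2),φ(3)) = (0,5) ∈ E(G2) ✓
  (2,4) → (φ(2),φ(4)) = (0,2) ∈ E(G2) ✓
  (3,5) → (φ(3),φ(5)) = (4,5) ∈ E(G2) ✓
  (4,5) → (φ(4),φ(5)) = (2,4) ∈ E(G2) ✓
All 8 edges of G1 map to edges of G2, and |E(G1)| = |E(G2)| = 8, so φ is a bijection on edges as well as vertices. Hence G1 ≅ G2.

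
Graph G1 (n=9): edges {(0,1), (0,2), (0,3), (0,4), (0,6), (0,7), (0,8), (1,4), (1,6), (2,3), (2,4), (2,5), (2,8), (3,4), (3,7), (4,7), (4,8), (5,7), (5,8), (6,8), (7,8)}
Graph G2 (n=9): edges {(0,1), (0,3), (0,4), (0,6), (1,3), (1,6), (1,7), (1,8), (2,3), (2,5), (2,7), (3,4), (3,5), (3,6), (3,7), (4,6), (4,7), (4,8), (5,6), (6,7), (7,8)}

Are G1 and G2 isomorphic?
Yes, isomorphic

The graphs are isomorphic.
One valid mapping φ: V(G1) → V(G2): 0→3, 1→5, 2→4, 3→0, 4→6, 5→8, 6→2, 7→1, 8→7

Verify φ preserves adjacency — for each edge of G1, its image is an edge of G2:
  (0,1) → (φ(0),φ(1)) = (3,5) ∈ E(G2) ✓
  (0,2) → (φ(0),φ(2)) = (3,4) ∈ E(G2) ✓
  (0,3) → (φ(0),φ(3)) = (0,3) ∈ E(G2) ✓
  (0,4) → (φ(0),φ(4)) = (3,6) ∈ E(G2) ✓
  (0,6) → (φ(0),φ(6)) = (2,3) ∈ E(G2) ✓
  (0,7) → (φ(0),φ(7)) = (1,3) ∈ E(G2) ✓
  (0,8) → (φ(0),φ(8)) = (3,7) ∈ E(G2) ✓
  (1,4) → (φ(1),φ(4)) = (5,6) ∈ E(G2) ✓
  (1,6) → (φ(1),φ(6)) = (2,5) ∈ E(G2) ✓
  (2,3) → (φ(2),φ(3)) = (0,4) ∈ E(G2) ✓
  (2,4) → (φ(2),φ(4)) = (4,6) ∈ E(G2) ✓
  (2,5) → (φ(2),φ(5)) = (4,8) ∈ E(G2) ✓
  (2,8) → (φ(2),φ(8)) = (4,7) ∈ E(G2) ✓
  (3,4) → (φ(3),φ(4)) = (0,6) ∈ E(G2) ✓
  (3,7) → (φ(3),φ(7)) = (0,1) ∈ E(G2) ✓
  (4,7) → (φ(4),φ(7)) = (1,6) ∈ E(G2) ✓
  (4,8) → (φ(4),φ(8)) = (6,7) ∈ E(G2) ✓
  (5,7) → (φ(5),φ(7)) = (1,8) ∈ E(G2) ✓
  (5,8) → (φ(5),φ(8)) = (7,8) ∈ E(G2) ✓
  (6,8) → (φ(6),φ(8)) = (2,7) ∈ E(G2) ✓
  (7,8) → (φ(7),φ(8)) = (1,7) ∈ E(G2) ✓
All 21 edges of G1 map to edges of G2, and |E(G1)| = |E(G2)| = 21, so φ is a bijection on edges as well as vertices. Hence G1 ≅ G2.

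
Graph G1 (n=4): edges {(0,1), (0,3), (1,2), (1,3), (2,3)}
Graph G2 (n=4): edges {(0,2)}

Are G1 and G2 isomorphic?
No, not isomorphic

The graphs are NOT isomorphic.

Connected components of G1: 1 component(s) with vertex sets [[0, 1, 2, 3]], sizes [4].
Connected components of G2: 3 component(s) with vertex sets [[1], [3], [0, 2]], sizes [1, 1, 2].
The number of connected components (and the multiset of component sizes) is an isomorphism invariant — an isomorphism maps each component of G1 bijectively onto a component of G2. Since G1 has 1 component(s) and G2 has 3, they cannot be isomorphic.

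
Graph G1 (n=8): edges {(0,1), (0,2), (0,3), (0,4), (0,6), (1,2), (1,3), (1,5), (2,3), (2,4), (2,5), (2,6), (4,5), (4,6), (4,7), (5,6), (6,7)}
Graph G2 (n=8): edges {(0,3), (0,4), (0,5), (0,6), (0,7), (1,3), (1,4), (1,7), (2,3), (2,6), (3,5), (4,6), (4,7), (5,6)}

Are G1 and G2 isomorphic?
No, not isomorphic

The graphs are NOT isomorphic.

Counting triangles (3-cliques): G1 has 13, G2 has 5.
Triangle count is an isomorphism invariant, so differing triangle counts rule out isomorphism.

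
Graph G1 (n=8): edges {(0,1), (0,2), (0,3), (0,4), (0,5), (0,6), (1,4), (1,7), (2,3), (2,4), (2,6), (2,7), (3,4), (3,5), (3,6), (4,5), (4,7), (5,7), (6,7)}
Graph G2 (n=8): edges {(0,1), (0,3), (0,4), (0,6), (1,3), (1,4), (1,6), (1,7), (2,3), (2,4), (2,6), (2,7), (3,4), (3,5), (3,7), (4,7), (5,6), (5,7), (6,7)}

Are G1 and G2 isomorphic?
Yes, isomorphic

The graphs are isomorphic.
One valid mapping φ: V(G1) → V(G2): 0→3, 1→5, 2→1, 3→4, 4→7, 5→2, 6→0, 7→6

Verify φ preserves adjacency — for each edge of G1, its image is an edge of G2:
  (0,1) → (φ(0),φ(1)) = (3,5) ∈ E(G2) ✓
  (0,2) → (φ(0),φ(2)) = (1,3) ∈ E(G2) ✓
  (0,3) → (φ(0),φ(3)) = (3,4) ∈ E(G2) ✓
  (0,4) → (φ(0),φ(4)) = (3,7) ∈ E(G2) ✓
  (0,5) → (φ(0),φ(5)) = (2,3) ∈ E(G2) ✓
  (0,6) → (φ(0),φ(6)) = (0,3) ∈ E(G2) ✓
  (1,4) → (φ(1),φ(4)) = (5,7) ∈ E(G2) ✓
  (1,7) → (φ(1),φ(7)) = (5,6) ∈ E(G2) ✓
  (2,3) → (φ(2),φ(3)) = (1,4) ∈ E(G2) ✓
  (2,4) → (φ(2),φ(4)) = (1,7) ∈ E(G2) ✓
  (2,6) → (φ(2),φ(6)) = (0,1) ∈ E(G2) ✓
  (2,7) → (φ(2),φ(7)) = (1,6) ∈ E(G2) ✓
  (3,4) → (φ(3),φ(4)) = (4,7) ∈ E(G2) ✓
  (3,5) → (φ(3),φ(5)) = (2,4) ∈ E(G2) ✓
  (3,6) → (φ(3),φ(6)) = (0,4) ∈ E(G2) ✓
  (4,5) → (φ(4),φ(5)) = (2,7) ∈ E(G2) ✓
  (4,7) → (φ(4),φ(7)) = (6,7) ∈ E(G2) ✓
  (5,7) → (φ(5),φ(7)) = (2,6) ∈ E(G2) ✓
  (6,7) → (φ(6),φ(7)) = (0,6) ∈ E(G2) ✓
All 19 edges of G1 map to edges of G2, and |E(G1)| = |E(G2)| = 19, so φ is a bijection on edges as well as vertices. Hence G1 ≅ G2.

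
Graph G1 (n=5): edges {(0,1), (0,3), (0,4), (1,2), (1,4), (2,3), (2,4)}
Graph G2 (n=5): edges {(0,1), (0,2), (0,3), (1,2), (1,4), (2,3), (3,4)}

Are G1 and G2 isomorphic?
Yes, isomorphic

The graphs are isomorphic.
One valid mapping φ: V(G1) → V(G2): 0→3, 1→0, 2→1, 3→4, 4→2

Verify φ preserves adjacency — for each edge of G1, its image is an edge of G2:
  (0,1) → (φ(0),φ(1)) = (0,3) ∈ E(G2) ✓
  (0,3) → (φ(0),φ(3)) = (3,4) ∈ E(G2) ✓
  (0,4) → (φ(0),φ(4)) = (2,3) ∈ E(G2) ✓
  (1,2) → (φ(1),φ(2)) = (0,1) ∈ E(G2) ✓
  (1,4) → (φ(1),φ(4)) = (0,2) ∈ E(G2) ✓
  (2,3) → (φ(2),φ(3)) = (1,4) ∈ E(G2) ✓
  (2,4) → (φ(2),φ(4)) = (1,2) ∈ E(G2) ✓
All 7 edges of G1 map to edges of G2, and |E(G1)| = |E(G2)| = 7, so φ is a bijection on edges as well as vertices. Hence G1 ≅ G2.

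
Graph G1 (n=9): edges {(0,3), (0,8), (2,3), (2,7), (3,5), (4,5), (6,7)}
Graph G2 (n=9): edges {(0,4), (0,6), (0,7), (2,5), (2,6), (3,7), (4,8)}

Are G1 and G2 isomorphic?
Yes, isomorphic

The graphs are isomorphic.
One valid mapping φ: V(G1) → V(G2): 0→4, 1→1, 2→6, 3→0, 4→3, 5→7, 6→5, 7→2, 8→8

Verify φ preserves adjacency — for each edge of G1, its image is an edge of G2:
  (0,3) → (φ(0),φ(3)) = (0,4) ∈ E(G2) ✓
  (0,8) → (φ(0),φ(8)) = (4,8) ∈ E(G2) ✓
  (2,3) → (φ(2),φ(3)) = (0,6) ∈ E(G2) ✓
  (2,7) → (φ(2),φ(7)) = (2,6) ∈ E(G2) ✓
  (3,5) → (φ(3),φ(5)) = (0,7) ∈ E(G2) ✓
  (4,5) → (φ(4),φ(5)) = (3,7) ∈ E(G2) ✓
  (6,7) → (φ(6),φ(7)) = (2,5) ∈ E(G2) ✓
All 7 edges of G1 map to edges of G2, and |E(G1)| = |E(G2)| = 7, so φ is a bijection on edges as well as vertices. Hence G1 ≅ G2.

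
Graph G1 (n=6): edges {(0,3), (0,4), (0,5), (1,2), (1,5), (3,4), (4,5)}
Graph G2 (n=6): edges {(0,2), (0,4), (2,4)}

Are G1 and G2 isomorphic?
No, not isomorphic

The graphs are NOT isomorphic.

Counting triangles (3-cliques): G1 has 2, G2 has 1.
Triangle count is an isomorphism invariant, so differing triangle counts rule out isomorphism.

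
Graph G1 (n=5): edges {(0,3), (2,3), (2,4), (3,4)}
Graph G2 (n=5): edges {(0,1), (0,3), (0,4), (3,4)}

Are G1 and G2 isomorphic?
Yes, isomorphic

The graphs are isomorphic.
One valid mapping φ: V(G1) → V(G2): 0→1, 1→2, 2→3, 3→0, 4→4

Verify φ preserves adjacency — for each edge of G1, its image is an edge of G2:
  (0,3) → (φ(0),φ(3)) = (0,1) ∈ E(G2) ✓
  (2,3) → (φ(2),φ(3)) = (0,3) ∈ E(G2) ✓
  (2,4) → (φ(2),φ(4)) = (3,4) ∈ E(G2) ✓
  (3,4) → (φ(3),φ(4)) = (0,4) ∈ E(G2) ✓
All 4 edges of G1 map to edges of G2, and |E(G1)| = |E(G2)| = 4, so φ is a bijection on edges as well as vertices. Hence G1 ≅ G2.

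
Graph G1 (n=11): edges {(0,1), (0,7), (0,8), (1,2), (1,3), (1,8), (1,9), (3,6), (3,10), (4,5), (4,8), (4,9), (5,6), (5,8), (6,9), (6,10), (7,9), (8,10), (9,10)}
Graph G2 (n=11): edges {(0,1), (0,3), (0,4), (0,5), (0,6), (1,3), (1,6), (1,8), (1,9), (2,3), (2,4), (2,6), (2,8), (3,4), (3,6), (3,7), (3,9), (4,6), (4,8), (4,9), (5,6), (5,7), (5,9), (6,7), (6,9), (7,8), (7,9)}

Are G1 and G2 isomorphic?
No, not isomorphic

The graphs are NOT isomorphic.

Connected components of G1: 1 component(s) with vertex sets [[0, 1, 2, 3, 4, 5, 6, 7, 8, 9, 10]], sizes [11].
Connected components of G2: 2 component(s) with vertex sets [[10], [0, 1, 2, 3, 4, 5, 6, 7, 8, 9]], sizes [1, 10].
The number of connected components (and the multiset of component sizes) is an isomorphism invariant — an isomorphism maps each component of G1 bijectively onto a component of G2. Since G1 has 1 component(s) and G2 has 2, they cannot be isomorphic.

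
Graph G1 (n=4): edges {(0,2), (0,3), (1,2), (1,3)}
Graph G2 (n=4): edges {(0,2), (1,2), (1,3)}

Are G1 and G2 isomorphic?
No, not isomorphic

The graphs are NOT isomorphic.

Degrees in G1: deg(0)=2, deg(1)=2, deg(2)=2, deg(3)=2.
Sorted degree sequence of G1: [2, 2, 2, 2].
Degrees in G2: deg(0)=1, deg(1)=2, deg(2)=2, deg(3)=1.
Sorted degree sequence of G2: [2, 2, 1, 1].
The (sorted) degree sequence is an isomorphism invariant, so since G1 and G2 have different degree sequences they cannot be isomorphic.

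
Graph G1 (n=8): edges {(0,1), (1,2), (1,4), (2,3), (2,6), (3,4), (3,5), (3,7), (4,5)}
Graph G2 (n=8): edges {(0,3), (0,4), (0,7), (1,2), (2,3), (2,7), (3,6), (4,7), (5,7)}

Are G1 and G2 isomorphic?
Yes, isomorphic

The graphs are isomorphic.
One valid mapping φ: V(G1) → V(G2): 0→6, 1→3, 2→2, 3→7, 4→0, 5→4, 6→1, 7→5

Verify φ preserves adjacency — for each edge of G1, its image is an edge of G2:
  (0,1) → (φ(0),φ(1)) = (3,6) ∈ E(G2) ✓
  (1,2) → (φ(1),φ(2)) = (2,3) ∈ E(G2) ✓
  (1,4) → (φ(1),φ(4)) = (0,3) ∈ E(G2) ✓
  (2,3) → (φ(2),φ(3)) = (2,7) ∈ E(G2) ✓
  (2,6) → (φ(2),φ(6)) = (1,2) ∈ E(G2) ✓
  (3,4) → (φ(3),φ(4)) = (0,7) ∈ E(G2) ✓
  (3,5) → (φ(3),φ(5)) = (4,7) ∈ E(G2) ✓
  (3,7) → (φ(3),φ(7)) = (5,7) ∈ E(G2) ✓
  (4,5) → (φ(4),φ(5)) = (0,4) ∈ E(G2) ✓
All 9 edges of G1 map to edges of G2, and |E(G1)| = |E(G2)| = 9, so φ is a bijection on edges as well as vertices. Hence G1 ≅ G2.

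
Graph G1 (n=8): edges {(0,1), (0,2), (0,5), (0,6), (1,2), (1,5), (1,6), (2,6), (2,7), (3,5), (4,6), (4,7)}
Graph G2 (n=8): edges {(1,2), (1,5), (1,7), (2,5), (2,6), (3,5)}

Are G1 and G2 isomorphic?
No, not isomorphic

The graphs are NOT isomorphic.

Connected components of G1: 1 component(s) with vertex sets [[0, 1, 2, 3, 4, 5, 6, 7]], sizes [8].
Connected components of G2: 3 component(s) with vertex sets [[0], [4], [1, 2, 3, 5, 6, 7]], sizes [1, 1, 6].
The number of connected components (and the multiset of component sizes) is an isomorphism invariant — an isomorphism maps each component of G1 bijectively onto a component of G2. Since G1 has 1 component(s) and G2 has 3, they cannot be isomorphic.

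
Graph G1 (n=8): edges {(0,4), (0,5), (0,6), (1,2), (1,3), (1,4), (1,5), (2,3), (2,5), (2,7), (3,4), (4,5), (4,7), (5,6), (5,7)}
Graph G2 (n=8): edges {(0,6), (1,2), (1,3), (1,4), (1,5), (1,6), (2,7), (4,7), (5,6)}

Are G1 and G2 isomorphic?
No, not isomorphic

The graphs are NOT isomorphic.

Counting triangles (3-cliques): G1 has 8, G2 has 1.
Triangle count is an isomorphism invariant, so differing triangle counts rule out isomorphism.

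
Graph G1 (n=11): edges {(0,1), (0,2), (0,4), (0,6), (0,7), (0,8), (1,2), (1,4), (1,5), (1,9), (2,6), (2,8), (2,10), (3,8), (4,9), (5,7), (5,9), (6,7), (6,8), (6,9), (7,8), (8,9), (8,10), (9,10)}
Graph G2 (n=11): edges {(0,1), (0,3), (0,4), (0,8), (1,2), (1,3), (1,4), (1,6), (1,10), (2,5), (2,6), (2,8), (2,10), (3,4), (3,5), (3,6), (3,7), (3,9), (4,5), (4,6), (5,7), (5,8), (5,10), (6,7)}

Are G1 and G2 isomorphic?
Yes, isomorphic

The graphs are isomorphic.
One valid mapping φ: V(G1) → V(G2): 0→1, 1→2, 2→6, 3→9, 4→10, 5→8, 6→4, 7→0, 8→3, 9→5, 10→7

Verify φ preserves adjacency — for each edge of G1, its image is an edge of G2:
  (0,1) → (φ(0),φ(1)) = (1,2) ∈ E(G2) ✓
  (0,2) → (φ(0),φ(2)) = (1,6) ∈ E(G2) ✓
  (0,4) → (φ(0),φ(4)) = (1,10) ∈ E(G2) ✓
  (0,6) → (φ(0),φ(6)) = (1,4) ∈ E(G2) ✓
  (0,7) → (φ(0),φ(7)) = (0,1) ∈ E(G2) ✓
  (0,8) → (φ(0),φ(8)) = (1,3) ∈ E(G2) ✓
  (1,2) → (φ(1),φ(2)) = (2,6) ∈ E(G2) ✓
  (1,4) → (φ(1),φ(4)) = (2,10) ∈ E(G2) ✓
  (1,5) → (φ(1),φ(5)) = (2,8) ∈ E(G2) ✓
  (1,9) → (φ(1),φ(9)) = (2,5) ∈ E(G2) ✓
  (2,6) → (φ(2),φ(6)) = (4,6) ∈ E(G2) ✓
  (2,8) → (φ(2),φ(8)) = (3,6) ∈ E(G2) ✓
  (2,10) → (φ(2),φ(10)) = (6,7) ∈ E(G2) ✓
  (3,8) → (φ(3),φ(8)) = (3,9) ∈ E(G2) ✓
  (4,9) → (φ(4),φ(9)) = (5,10) ∈ E(G2) ✓
  (5,7) → (φ(5),φ(7)) = (0,8) ∈ E(G2) ✓
  (5,9) → (φ(5),φ(9)) = (5,8) ∈ E(G2) ✓
  (6,7) → (φ(6),φ(7)) = (0,4) ∈ E(G2) ✓
  (6,8) → (φ(6),φ(8)) = (3,4) ∈ E(G2) ✓
  (6,9) → (φ(6),φ(9)) = (4,5) ∈ E(G2) ✓
  (7,8) → (φ(7),φ(8)) = (0,3) ∈ E(G2) ✓
  (8,9) → (φ(8),φ(9)) = (3,5) ∈ E(G2) ✓
  (8,10) → (φ(8),φ(10)) = (3,7) ∈ E(G2) ✓
  (9,10) → (φ(9),φ(10)) = (5,7) ∈ E(G2) ✓
All 24 edges of G1 map to edges of G2, and |E(G1)| = |E(G2)| = 24, so φ is a bijection on edges as well as vertices. Hence G1 ≅ G2.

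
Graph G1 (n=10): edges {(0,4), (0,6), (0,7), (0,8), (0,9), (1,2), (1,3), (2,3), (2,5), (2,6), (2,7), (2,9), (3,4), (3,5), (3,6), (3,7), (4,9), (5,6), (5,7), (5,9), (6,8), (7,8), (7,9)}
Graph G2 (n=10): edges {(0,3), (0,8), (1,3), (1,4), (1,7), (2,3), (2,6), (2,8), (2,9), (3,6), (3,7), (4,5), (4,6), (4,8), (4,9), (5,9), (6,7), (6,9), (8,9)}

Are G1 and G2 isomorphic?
No, not isomorphic

The graphs are NOT isomorphic.

Degrees in G1: deg(0)=5, deg(1)=2, deg(2)=6, deg(3)=6, deg(4)=3, deg(5)=5, deg(6)=5, deg(7)=6, deg(8)=3, deg(9)=5.
Sorted degree sequence of G1: [6, 6, 6, 5, 5, 5, 5, 3, 3, 2].
Degrees in G2: deg(0)=2, deg(1)=3, deg(2)=4, deg(3)=5, deg(4)=5, deg(5)=2, deg(6)=5, deg(7)=3, deg(8)=4, deg(9)=5.
Sorted degree sequence of G2: [5, 5, 5, 5, 4, 4, 3, 3, 2, 2].
The (sorted) degree sequence is an isomorphism invariant, so since G1 and G2 have different degree sequences they cannot be isomorphic.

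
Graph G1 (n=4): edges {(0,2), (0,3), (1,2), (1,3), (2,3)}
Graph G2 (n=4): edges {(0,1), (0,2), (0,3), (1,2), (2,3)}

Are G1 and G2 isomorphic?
Yes, isomorphic

The graphs are isomorphic.
One valid mapping φ: V(G1) → V(G2): 0→3, 1→1, 2→2, 3→0

Verify φ preserves adjacency — for each edge of G1, its image is an edge of G2:
  (0,2) → (φ(0),φ(2)) = (2,3) ∈ E(G2) ✓
  (0,3) → (φ(0),φ(3)) = (0,3) ∈ E(G2) ✓
  (1,2) → (φ(1),φ(2)) = (1,2) ∈ E(G2) ✓
  (1,3) → (φ(1),φ(3)) = (0,1) ∈ E(G2) ✓
  (2,3) → (φ(2),φ(3)) = (0,2) ∈ E(G2) ✓
All 5 edges of G1 map to edges of G2, and |E(G1)| = |E(G2)| = 5, so φ is a bijection on edges as well as vertices. Hence G1 ≅ G2.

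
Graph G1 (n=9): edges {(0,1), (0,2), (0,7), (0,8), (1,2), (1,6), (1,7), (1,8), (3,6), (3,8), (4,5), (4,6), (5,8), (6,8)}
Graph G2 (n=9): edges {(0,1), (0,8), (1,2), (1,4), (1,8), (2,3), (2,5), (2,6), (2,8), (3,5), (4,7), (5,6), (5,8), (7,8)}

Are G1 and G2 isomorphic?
Yes, isomorphic

The graphs are isomorphic.
One valid mapping φ: V(G1) → V(G2): 0→5, 1→2, 2→3, 3→0, 4→4, 5→7, 6→1, 7→6, 8→8

Verify φ preserves adjacency — for each edge of G1, its image is an edge of G2:
  (0,1) → (φ(0),φ(1)) = (2,5) ∈ E(G2) ✓
  (0,2) → (φ(0),φ(2)) = (3,5) ∈ E(G2) ✓
  (0,7) → (φ(0),φ(7)) = (5,6) ∈ E(G2) ✓
  (0,8) → (φ(0),φ(8)) = (5,8) ∈ E(G2) ✓
  (1,2) → (φ(1),φ(2)) = (2,3) ∈ E(G2) ✓
  (1,6) → (φ(1),φ(6)) = (1,2) ∈ E(G2) ✓
  (1,7) → (φ(1),φ(7)) = (2,6) ∈ E(G2) ✓
  (1,8) → (φ(1),φ(8)) = (2,8) ∈ E(G2) ✓
  (3,6) → (φ(3),φ(6)) = (0,1) ∈ E(G2) ✓
  (3,8) → (φ(3),φ(8)) = (0,8) ∈ E(G2) ✓
  (4,5) → (φ(4),φ(5)) = (4,7) ∈ E(G2) ✓
  (4,6) → (φ(4),φ(6)) = (1,4) ∈ E(G2) ✓
  (5,8) → (φ(5),φ(8)) = (7,8) ∈ E(G2) ✓
  (6,8) → (φ(6),φ(8)) = (1,8) ∈ E(G2) ✓
All 14 edges of G1 map to edges of G2, and |E(G1)| = |E(G2)| = 14, so φ is a bijection on edges as well as vertices. Hence G1 ≅ G2.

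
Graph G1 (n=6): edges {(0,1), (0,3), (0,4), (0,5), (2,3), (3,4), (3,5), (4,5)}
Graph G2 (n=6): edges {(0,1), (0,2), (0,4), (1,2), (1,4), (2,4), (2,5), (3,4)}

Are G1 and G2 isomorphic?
Yes, isomorphic

The graphs are isomorphic.
One valid mapping φ: V(G1) → V(G2): 0→2, 1→5, 2→3, 3→4, 4→0, 5→1

Verify φ preserves adjacency — for each edge of G1, its image is an edge of G2:
  (0,1) → (φ(0),φ(1)) = (2,5) ∈ E(G2) ✓
  (0,3) → (φ(0),φ(3)) = (2,4) ∈ E(G2) ✓
  (0,4) → (φ(0),φ(4)) = (0,2) ∈ E(G2) ✓
  (0,5) → (φ(0),φ(5)) = (1,2) ∈ E(G2) ✓
  (2,3) → (φ(2),φ(3)) = (3,4) ∈ E(G2) ✓
  (3,4) → (φ(3),φ(4)) = (0,4) ∈ E(G2) ✓
  (3,5) → (φ(3),φ(5)) = (1,4) ∈ E(G2) ✓
  (4,5) → (φ(4),φ(5)) = (0,1) ∈ E(G2) ✓
All 8 edges of G1 map to edges of G2, and |E(G1)| = |E(G2)| = 8, so φ is a bijection on edges as well as vertices. Hence G1 ≅ G2.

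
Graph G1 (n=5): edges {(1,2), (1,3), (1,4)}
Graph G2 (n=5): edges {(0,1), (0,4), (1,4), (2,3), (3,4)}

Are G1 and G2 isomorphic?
No, not isomorphic

The graphs are NOT isomorphic.

Counting triangles (3-cliques): G1 has 0, G2 has 1.
Triangle count is an isomorphism invariant, so differing triangle counts rule out isomorphism.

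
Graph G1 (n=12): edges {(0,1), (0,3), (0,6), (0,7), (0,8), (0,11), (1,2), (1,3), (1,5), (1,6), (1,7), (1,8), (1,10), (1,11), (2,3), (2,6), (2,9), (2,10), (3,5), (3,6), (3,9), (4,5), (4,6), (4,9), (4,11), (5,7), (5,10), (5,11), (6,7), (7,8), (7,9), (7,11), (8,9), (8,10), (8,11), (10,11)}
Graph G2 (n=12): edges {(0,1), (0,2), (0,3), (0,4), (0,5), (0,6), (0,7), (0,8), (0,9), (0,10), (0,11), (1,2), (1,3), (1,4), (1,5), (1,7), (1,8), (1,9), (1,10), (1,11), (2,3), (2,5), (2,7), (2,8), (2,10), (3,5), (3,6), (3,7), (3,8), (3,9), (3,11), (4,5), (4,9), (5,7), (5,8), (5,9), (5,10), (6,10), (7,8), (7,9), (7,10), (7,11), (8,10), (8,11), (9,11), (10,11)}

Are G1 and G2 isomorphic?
No, not isomorphic

The graphs are NOT isomorphic.

Degrees in G1: deg(0)=6, deg(1)=9, deg(2)=5, deg(3)=6, deg(4)=4, deg(5)=6, deg(6)=6, deg(7)=7, deg(8)=6, deg(9)=5, deg(10)=5, deg(11)=7.
Sorted degree sequence of G1: [9, 7, 7, 6, 6, 6, 6, 6, 5, 5, 5, 4].
Degrees in G2: deg(0)=11, deg(1)=10, deg(2)=7, deg(3)=9, deg(4)=4, deg(5)=9, deg(6)=3, deg(7)=9, deg(8)=8, deg(9)=7, deg(10)=8, deg(11)=7.
Sorted degree sequence of G2: [11, 10, 9, 9, 9, 8, 8, 7, 7, 7, 4, 3].
The (sorted) degree sequence is an isomorphism invariant, so since G1 and G2 have different degree sequences they cannot be isomorphic.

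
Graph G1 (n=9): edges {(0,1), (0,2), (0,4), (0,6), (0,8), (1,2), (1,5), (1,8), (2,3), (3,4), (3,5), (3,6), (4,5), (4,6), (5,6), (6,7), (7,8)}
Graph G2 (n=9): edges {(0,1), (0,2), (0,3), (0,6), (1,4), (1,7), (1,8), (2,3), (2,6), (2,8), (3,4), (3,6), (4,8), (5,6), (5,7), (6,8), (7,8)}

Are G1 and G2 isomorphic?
Yes, isomorphic

The graphs are isomorphic.
One valid mapping φ: V(G1) → V(G2): 0→8, 1→1, 2→4, 3→3, 4→2, 5→0, 6→6, 7→5, 8→7

Verify φ preserves adjacency — for each edge of G1, its image is an edge of G2:
  (0,1) → (φ(0),φ(1)) = (1,8) ∈ E(G2) ✓
  (0,2) → (φ(0),φ(2)) = (4,8) ∈ E(G2) ✓
  (0,4) → (φ(0),φ(4)) = (2,8) ∈ E(G2) ✓
  (0,6) → (φ(0),φ(6)) = (6,8) ∈ E(G2) ✓
  (0,8) → (φ(0),φ(8)) = (7,8) ∈ E(G2) ✓
  (1,2) → (φ(1),φ(2)) = (1,4) ∈ E(G2) ✓
  (1,5) → (φ(1),φ(5)) = (0,1) ∈ E(G2) ✓
  (1,8) → (φ(1),φ(8)) = (1,7) ∈ E(G2) ✓
  (2,3) → (φ(2),φ(3)) = (3,4) ∈ E(G2) ✓
  (3,4) → (φ(3),φ(4)) = (2,3) ∈ E(G2) ✓
  (3,5) → (φ(3),φ(5)) = (0,3) ∈ E(G2) ✓
  (3,6) → (φ(3),φ(6)) = (3,6) ∈ E(G2) ✓
  (4,5) → (φ(4),φ(5)) = (0,2) ∈ E(G2) ✓
  (4,6) → (φ(4),φ(6)) = (2,6) ∈ E(G2) ✓
  (5,6) → (φ(5),φ(6)) = (0,6) ∈ E(G2) ✓
  (6,7) → (φ(6),φ(7)) = (5,6) ∈ E(G2) ✓
  (7,8) → (φ(7),φ(8)) = (5,7) ∈ E(G2) ✓
All 17 edges of G1 map to edges of G2, and |E(G1)| = |E(G2)| = 17, so φ is a bijection on edges as well as vertices. Hence G1 ≅ G2.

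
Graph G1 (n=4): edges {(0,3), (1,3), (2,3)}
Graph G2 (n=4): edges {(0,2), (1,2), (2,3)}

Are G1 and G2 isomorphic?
Yes, isomorphic

The graphs are isomorphic.
One valid mapping φ: V(G1) → V(G2): 0→1, 1→3, 2→0, 3→2

Verify φ preserves adjacency — for each edge of G1, its image is an edge of G2:
  (0,3) → (φ(0),φ(3)) = (1,2) ∈ E(G2) ✓
  (1,3) → (φ(1),φ(3)) = (2,3) ∈ E(G2) ✓
  (2,3) → (φ(2),φ(3)) = (0,2) ∈ E(G2) ✓
All 3 edges of G1 map to edges of G2, and |E(G1)| = |E(G2)| = 3, so φ is a bijection on edges as well as vertices. Hence G1 ≅ G2.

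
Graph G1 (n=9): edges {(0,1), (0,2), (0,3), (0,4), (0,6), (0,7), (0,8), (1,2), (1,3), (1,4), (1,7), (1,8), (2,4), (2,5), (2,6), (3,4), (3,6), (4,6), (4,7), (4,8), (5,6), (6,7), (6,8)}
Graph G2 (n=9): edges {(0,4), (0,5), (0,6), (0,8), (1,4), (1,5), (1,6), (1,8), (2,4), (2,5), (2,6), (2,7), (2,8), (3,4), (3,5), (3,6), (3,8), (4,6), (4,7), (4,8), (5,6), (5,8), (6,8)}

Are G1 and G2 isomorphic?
Yes, isomorphic

The graphs are isomorphic.
One valid mapping φ: V(G1) → V(G2): 0→8, 1→5, 2→2, 3→0, 4→6, 5→7, 6→4, 7→3, 8→1

Verify φ preserves adjacency — for each edge of G1, its image is an edge of G2:
  (0,1) → (φ(0),φ(1)) = (5,8) ∈ E(G2) ✓
  (0,2) → (φ(0),φ(2)) = (2,8) ∈ E(G2) ✓
  (0,3) → (φ(0),φ(3)) = (0,8) ∈ E(G2) ✓
  (0,4) → (φ(0),φ(4)) = (6,8) ∈ E(G2) ✓
  (0,6) → (φ(0),φ(6)) = (4,8) ∈ E(G2) ✓
  (0,7) → (φ(0),φ(7)) = (3,8) ∈ E(G2) ✓
  (0,8) → (φ(0),φ(8)) = (1,8) ∈ E(G2) ✓
  (1,2) → (φ(1),φ(2)) = (2,5) ∈ E(G2) ✓
  (1,3) → (φ(1),φ(3)) = (0,5) ∈ E(G2) ✓
  (1,4) → (φ(1),φ(4)) = (5,6) ∈ E(G2) ✓
  (1,7) → (φ(1),φ(7)) = (3,5) ∈ E(G2) ✓
  (1,8) → (φ(1),φ(8)) = (1,5) ∈ E(G2) ✓
  (2,4) → (φ(2),φ(4)) = (2,6) ∈ E(G2) ✓
  (2,5) → (φ(2),φ(5)) = (2,7) ∈ E(G2) ✓
  (2,6) → (φ(2),φ(6)) = (2,4) ∈ E(G2) ✓
  (3,4) → (φ(3),φ(4)) = (0,6) ∈ E(G2) ✓
  (3,6) → (φ(3),φ(6)) = (0,4) ∈ E(G2) ✓
  (4,6) → (φ(4),φ(6)) = (4,6) ∈ E(G2) ✓
  (4,7) → (φ(4),φ(7)) = (3,6) ∈ E(G2) ✓
  (4,8) → (φ(4),φ(8)) = (1,6) ∈ E(G2) ✓
  (5,6) → (φ(5),φ(6)) = (4,7) ∈ E(G2) ✓
  (6,7) → (φ(6),φ(7)) = (3,4) ∈ E(G2) ✓
  (6,8) → (φ(6),φ(8)) = (1,4) ∈ E(G2) ✓
All 23 edges of G1 map to edges of G2, and |E(G1)| = |E(G2)| = 23, so φ is a bijection on edges as well as vertices. Hence G1 ≅ G2.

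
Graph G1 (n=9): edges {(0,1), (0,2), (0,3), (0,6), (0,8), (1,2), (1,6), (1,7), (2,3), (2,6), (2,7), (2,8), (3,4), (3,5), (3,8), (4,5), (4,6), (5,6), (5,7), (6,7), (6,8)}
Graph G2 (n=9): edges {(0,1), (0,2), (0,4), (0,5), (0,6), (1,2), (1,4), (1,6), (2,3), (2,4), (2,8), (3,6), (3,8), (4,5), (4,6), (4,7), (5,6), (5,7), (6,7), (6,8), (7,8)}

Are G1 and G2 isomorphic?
Yes, isomorphic

The graphs are isomorphic.
One valid mapping φ: V(G1) → V(G2): 0→0, 1→5, 2→4, 3→2, 4→3, 5→8, 6→6, 7→7, 8→1

Verify φ preserves adjacency — for each edge of G1, its image is an edge of G2:
  (0,1) → (φ(0),φ(1)) = (0,5) ∈ E(G2) ✓
  (0,2) → (φ(0),φ(2)) = (0,4) ∈ E(G2) ✓
  (0,3) → (φ(0),φ(3)) = (0,2) ∈ E(G2) ✓
  (0,6) → (φ(0),φ(6)) = (0,6) ∈ E(G2) ✓
  (0,8) → (φ(0),φ(8)) = (0,1) ∈ E(G2) ✓
  (1,2) → (φ(1),φ(2)) = (4,5) ∈ E(G2) ✓
  (1,6) → (φ(1),φ(6)) = (5,6) ∈ E(G2) ✓
  (1,7) → (φ(1),φ(7)) = (5,7) ∈ E(G2) ✓
  (2,3) → (φ(2),φ(3)) = (2,4) ∈ E(G2) ✓
  (2,6) → (φ(2),φ(6)) = (4,6) ∈ E(G2) ✓
  (2,7) → (φ(2),φ(7)) = (4,7) ∈ E(G2) ✓
  (2,8) → (φ(2),φ(8)) = (1,4) ∈ E(G2) ✓
  (3,4) → (φ(3),φ(4)) = (2,3) ∈ E(G2) ✓
  (3,5) → (φ(3),φ(5)) = (2,8) ∈ E(G2) ✓
  (3,8) → (φ(3),φ(8)) = (1,2) ∈ E(G2) ✓
  (4,5) → (φ(4),φ(5)) = (3,8) ∈ E(G2) ✓
  (4,6) → (φ(4),φ(6)) = (3,6) ∈ E(G2) ✓
  (5,6) → (φ(5),φ(6)) = (6,8) ∈ E(G2) ✓
  (5,7) → (φ(5),φ(7)) = (7,8) ∈ E(G2) ✓
  (6,7) → (φ(6),φ(7)) = (6,7) ∈ E(G2) ✓
  (6,8) → (φ(6),φ(8)) = (1,6) ∈ E(G2) ✓
All 21 edges of G1 map to edges of G2, and |E(G1)| = |E(G2)| = 21, so φ is a bijection on edges as well as vertices. Hence G1 ≅ G2.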